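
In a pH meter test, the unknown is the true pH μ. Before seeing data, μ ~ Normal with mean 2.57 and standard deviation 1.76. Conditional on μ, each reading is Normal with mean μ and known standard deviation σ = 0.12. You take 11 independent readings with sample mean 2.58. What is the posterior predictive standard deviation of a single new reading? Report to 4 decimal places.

0.1253

For Normal data with known variance σ², a Normal(μ₀, σ₀²) prior on μ is conjugate. Posterior precision = 1/σ₀² + n/σ²; posterior mean is the precision-weighted average of μ₀ and x̄.
σ₀² = 1.76² = 3.0976, σ² = 0.12² = 0.0144; σ² + n·σ₀² = 0.0144 + 11·3.0976 = 34.088.
Posterior precision = 1/σ₀² + n/σ² = 1/3.0976 + 11/0.0144 = (σ² + n·σ₀²)/(σ₀²σ²) = 34.088/(3.0976·0.0144); posterior variance σₙ² = σ₀²σ²/(σ² + n·σ₀²) = 3.0976·0.0144/34.088 = 0.001309.
Predictive variance for one new observation = σₙ² + σ² = 3.0976·0.0144/34.088 + 0.0144 = σ²·(σ₀² + 34.088)/34.088 = 0.0144·37.1856/34.088 = 0.015709; SD = √(0.0144·37.1856/34.088) = 0.1253.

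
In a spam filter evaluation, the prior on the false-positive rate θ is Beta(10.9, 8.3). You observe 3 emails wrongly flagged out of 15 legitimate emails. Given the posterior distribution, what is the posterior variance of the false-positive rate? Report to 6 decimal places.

The Beta prior is conjugate to a Binomial/Bernoulli likelihood; the update adds successes to α and failures to β.
Posterior: Beta(α+k, β+n−k) = Beta(10.9+3, 8.3+12) = Beta(13.9, 20.3).
Var = αβ/((α+β)²(α+β+1)) = 13.9·20.3/(34.2²·35.2) = 0.006854.

0.006854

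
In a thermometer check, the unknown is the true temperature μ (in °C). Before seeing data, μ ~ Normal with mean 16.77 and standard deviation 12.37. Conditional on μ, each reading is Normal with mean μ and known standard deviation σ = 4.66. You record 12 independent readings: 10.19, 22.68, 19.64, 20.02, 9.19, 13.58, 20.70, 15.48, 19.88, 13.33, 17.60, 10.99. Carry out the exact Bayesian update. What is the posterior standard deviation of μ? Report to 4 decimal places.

1.3373

For Normal data with known variance σ², a Normal(μ₀, σ₀²) prior on μ is conjugate. Posterior precision = 1/σ₀² + n/σ²; posterior mean is the precision-weighted average of μ₀ and x̄.
σ₀² = 12.37² = 153.0169, σ² = 4.66² = 21.7156; σ² + n·σ₀² = 21.7156 + 12·153.0169 = 1857.9184.
Posterior precision = 1/σ₀² + n/σ² = 1/153.0169 + 12/21.7156 = (σ² + n·σ₀²)/(σ₀²σ²) = 1857.9184/(153.0169·21.7156); posterior variance σₙ² = σ₀²σ²/(σ² + n·σ₀²) = 153.0169·21.7156/1857.9184 = 1.788482.
Posterior SD = √σₙ² = √(153.0169·21.7156/1857.9184) = 1.3373.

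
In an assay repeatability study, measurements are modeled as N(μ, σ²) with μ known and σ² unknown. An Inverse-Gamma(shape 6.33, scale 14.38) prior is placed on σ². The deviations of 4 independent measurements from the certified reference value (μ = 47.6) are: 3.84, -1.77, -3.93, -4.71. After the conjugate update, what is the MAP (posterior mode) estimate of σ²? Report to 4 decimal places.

4.5159

With known mean μ and an Inverse-Gamma(α, β) prior on σ², the Normal likelihood is conjugate: posterior is Inv-Gamma(α + n/2, β + Σ(xᵢ−μ)²/2).
Σ(xᵢ−μ)² = (3.84)² + (-1.77)² + (-3.93)² + (-4.71)² = 55.5075.
Posterior: Inv-Gamma(6.33 + 4/2, 14.38 + 55.5075/2) = Inv-Gamma(8.33, 42.13375).
Mode = β/(α+1) = 42.13375/9.33 = 4.5159.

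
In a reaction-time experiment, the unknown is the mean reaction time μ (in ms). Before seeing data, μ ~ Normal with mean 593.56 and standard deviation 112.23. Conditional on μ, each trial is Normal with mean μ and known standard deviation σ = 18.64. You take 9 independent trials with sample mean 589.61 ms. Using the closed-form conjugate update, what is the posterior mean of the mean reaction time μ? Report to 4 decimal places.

589.6221

For Normal data with known variance σ², a Normal(μ₀, σ₀²) prior on μ is conjugate. Posterior precision = 1/σ₀² + n/σ²; posterior mean is the precision-weighted average of μ₀ and x̄.
n·x̄ = 9·589.61 = 5306.49.
σ₀² = 112.23² = 12595.5729, σ² = 18.64² = 347.4496; σ² + n·σ₀² = 347.4496 + 9·12595.5729 = 113707.6057.
Posterior mean = (μ₀/σ₀² + n·x̄/σ²)/(1/σ₀² + n/σ²) = (σ²·μ₀ + σ₀²·n·x̄)/(σ² + n·σ₀²) = (347.4496·593.56 + 12595.5729·5306.49)/113707.6057 = 67044513.822697/113707.6057 = 589.6221.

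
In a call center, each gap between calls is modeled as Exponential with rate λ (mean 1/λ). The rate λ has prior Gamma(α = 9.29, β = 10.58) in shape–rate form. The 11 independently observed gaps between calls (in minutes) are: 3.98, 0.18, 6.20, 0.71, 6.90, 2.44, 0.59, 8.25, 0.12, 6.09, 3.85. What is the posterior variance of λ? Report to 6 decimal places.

0.008152

With a Gamma(shape α, rate β) prior on the exponential rate λ, the posterior after n observations with total T = Σxᵢ is Gamma(α+n, β+T).
Sum of observations T = 39.31 minutes; n = 11.
Posterior: Gamma(9.29+11, 10.58+39.31) = Gamma(20.29, 49.89).
Var = α/β² = 0.008152.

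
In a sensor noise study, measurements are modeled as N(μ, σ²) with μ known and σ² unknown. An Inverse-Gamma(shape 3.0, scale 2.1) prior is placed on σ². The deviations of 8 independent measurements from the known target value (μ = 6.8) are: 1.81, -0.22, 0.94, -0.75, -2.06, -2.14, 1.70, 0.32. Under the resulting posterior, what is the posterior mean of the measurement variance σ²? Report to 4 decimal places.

With known mean μ and an Inverse-Gamma(α, β) prior on σ², the Normal likelihood is conjugate: posterior is Inv-Gamma(α + n/2, β + Σ(xᵢ−μ)²/2).
Σ(xᵢ−μ)² = (1.81)² + (-0.22)² + (0.94)² + (-0.75)² + (-2.06)² + (-2.14)² + (1.70)² + (0.32)² = 16.5862.
Posterior: Inv-Gamma(3.0 + 8/2, 2.1 + 16.5862/2) = Inv-Gamma(7.00, 10.39310).
E[σ²|data] = β/(α−1) = 10.39310/6.00 = 1.7322.

1.7322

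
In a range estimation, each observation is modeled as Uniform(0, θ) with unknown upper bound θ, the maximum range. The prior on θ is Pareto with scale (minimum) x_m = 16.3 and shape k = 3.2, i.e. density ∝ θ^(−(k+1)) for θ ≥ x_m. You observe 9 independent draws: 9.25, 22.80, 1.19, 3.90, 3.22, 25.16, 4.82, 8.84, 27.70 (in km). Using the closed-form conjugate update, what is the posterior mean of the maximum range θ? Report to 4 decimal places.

A Pareto(scale x_m, shape k) prior on the upper bound θ of Uniform(0, θ) is conjugate: posterior is Pareto(max(x_m, max xᵢ), k + n).
Sample maximum = 27.70; prior scale x_m = 16.3 → posterior scale = max = 27.70.
Posterior shape = 3.2 + 9 = 12.2.
E[θ|data] = k·x_m/(k−1) = 12.2·27.70/11.2 = 30.1732.

30.1732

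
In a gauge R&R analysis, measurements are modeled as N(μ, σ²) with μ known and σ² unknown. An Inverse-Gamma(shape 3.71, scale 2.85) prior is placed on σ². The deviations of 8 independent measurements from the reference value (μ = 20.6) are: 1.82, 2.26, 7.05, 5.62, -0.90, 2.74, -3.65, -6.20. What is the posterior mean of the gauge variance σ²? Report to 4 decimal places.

With known mean μ and an Inverse-Gamma(α, β) prior on σ², the Normal likelihood is conjugate: posterior is Inv-Gamma(α + n/2, β + Σ(xᵢ−μ)²/2).
Σ(xᵢ−μ)² = (1.82)² + (2.26)² + (7.05)² + (5.62)² + (-0.90)² + (2.74)² + (-3.65)² + (-6.20)² = 149.7870.
Posterior: Inv-Gamma(3.71 + 8/2, 2.85 + 149.7870/2) = Inv-Gamma(7.71, 77.74350).
E[σ²|data] = β/(α−1) = 77.74350/6.71 = 11.5862.

11.5862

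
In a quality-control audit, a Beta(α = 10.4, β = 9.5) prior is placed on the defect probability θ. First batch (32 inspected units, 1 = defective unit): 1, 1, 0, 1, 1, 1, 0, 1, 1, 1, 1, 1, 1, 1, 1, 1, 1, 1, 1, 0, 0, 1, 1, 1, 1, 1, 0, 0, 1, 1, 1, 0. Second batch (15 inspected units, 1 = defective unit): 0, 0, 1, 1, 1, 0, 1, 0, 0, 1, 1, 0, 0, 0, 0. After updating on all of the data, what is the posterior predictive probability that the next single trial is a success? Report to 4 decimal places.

0.6188

The Beta prior is conjugate to a Binomial/Bernoulli likelihood; the update adds successes to α and failures to β.
After batch 1: Beta(10.4+25, 9.5+7) = Beta(35.4, 16.5).
After batch 2: Beta(35.4+6, 16.5+9) = Beta(41.4, 25.5).
For a single future Bernoulli trial, P(success | data) = α/(α+β) = 0.6188.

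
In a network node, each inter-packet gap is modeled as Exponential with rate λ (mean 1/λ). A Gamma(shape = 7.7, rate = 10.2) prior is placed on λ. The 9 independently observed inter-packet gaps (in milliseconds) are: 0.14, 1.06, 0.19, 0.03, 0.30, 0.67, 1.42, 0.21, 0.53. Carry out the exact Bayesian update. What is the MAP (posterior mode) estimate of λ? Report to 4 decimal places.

1.0644

With a Gamma(shape α, rate β) prior on the exponential rate λ, the posterior after n observations with total T = Σxᵢ is Gamma(α+n, β+T).
Sum of observations T = 4.55 milliseconds; n = 9.
Posterior: Gamma(7.7+9, 10.2+4.55) = Gamma(16.7, 14.75).
Mode = (α−1)/β = 1.0644.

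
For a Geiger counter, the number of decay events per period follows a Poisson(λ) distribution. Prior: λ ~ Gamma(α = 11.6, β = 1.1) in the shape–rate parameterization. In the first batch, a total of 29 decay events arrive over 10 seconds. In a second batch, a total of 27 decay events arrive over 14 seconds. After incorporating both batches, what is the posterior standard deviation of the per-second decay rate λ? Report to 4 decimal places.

0.3276

With a Gamma(shape α, rate β) prior, the Poisson likelihood is conjugate: the posterior is Gamma(α + ΣXᵢ, β + n).
After batch 1: Gamma(α+S, β+n) = Gamma(11.6+29, 1.1+10) = Gamma(40.6, 11.1).
After batch 2: Gamma(α+S, β+n) = Gamma(40.6+27, 11.1+14) = Gamma(67.6, 25.1).
SD = √α/β = √67.6/25.1 = 0.3276.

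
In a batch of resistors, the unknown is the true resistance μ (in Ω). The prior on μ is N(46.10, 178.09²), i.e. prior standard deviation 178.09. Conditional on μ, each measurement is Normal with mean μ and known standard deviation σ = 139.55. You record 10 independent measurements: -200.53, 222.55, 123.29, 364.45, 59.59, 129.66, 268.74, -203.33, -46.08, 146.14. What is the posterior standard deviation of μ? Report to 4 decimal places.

42.8341

For Normal data with known variance σ², a Normal(μ₀, σ₀²) prior on μ is conjugate. Posterior precision = 1/σ₀² + n/σ²; posterior mean is the precision-weighted average of μ₀ and x̄.
σ₀² = 178.09² = 31716.0481, σ² = 139.55² = 19474.2025; σ² + n·σ₀² = 19474.2025 + 10·31716.0481 = 336634.6835.
Posterior precision = 1/σ₀² + n/σ² = 1/31716.0481 + 10/19474.2025 = (σ² + n·σ₀²)/(σ₀²σ²) = 336634.6835/(31716.0481·19474.2025); posterior variance σₙ² = σ₀²σ²/(σ² + n·σ₀²) = 31716.0481·19474.2025/336634.6835 = 1834.762648.
Posterior SD = √σₙ² = √(31716.0481·19474.2025/336634.6835) = 42.8341.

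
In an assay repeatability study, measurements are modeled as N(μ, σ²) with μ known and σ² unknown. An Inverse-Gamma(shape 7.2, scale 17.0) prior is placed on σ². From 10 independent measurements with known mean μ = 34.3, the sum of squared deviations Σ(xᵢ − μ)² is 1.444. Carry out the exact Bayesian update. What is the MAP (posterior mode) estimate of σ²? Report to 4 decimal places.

With known mean μ and an Inverse-Gamma(α, β) prior on σ², the Normal likelihood is conjugate: posterior is Inv-Gamma(α + n/2, β + Σ(xᵢ−μ)²/2).
Posterior: Inv-Gamma(7.2 + 10/2, 17.0 + 1.444/2) = Inv-Gamma(12.20, 17.7220).
Mode = β/(α+1) = 17.7220/13.20 = 1.3426.

1.3426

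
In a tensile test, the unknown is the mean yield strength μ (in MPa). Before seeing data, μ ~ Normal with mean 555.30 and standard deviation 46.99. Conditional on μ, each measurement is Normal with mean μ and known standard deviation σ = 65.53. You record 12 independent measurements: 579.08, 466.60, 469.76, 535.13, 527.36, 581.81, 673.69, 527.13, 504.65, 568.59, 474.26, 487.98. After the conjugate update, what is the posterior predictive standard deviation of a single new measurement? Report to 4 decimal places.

67.8389

For Normal data with known variance σ², a Normal(μ₀, σ₀²) prior on μ is conjugate. Posterior precision = 1/σ₀² + n/σ²; posterior mean is the precision-weighted average of μ₀ and x̄.
σ₀² = 46.99² = 2208.0601, σ² = 65.53² = 4294.1809; σ² + n·σ₀² = 4294.1809 + 12·2208.0601 = 30790.9021.
Posterior precision = 1/σ₀² + n/σ² = 1/2208.0601 + 12/4294.1809 = (σ² + n·σ₀²)/(σ₀²σ²) = 30790.9021/(2208.0601·4294.1809); posterior variance σₙ² = σ₀²σ²/(σ² + n·σ₀²) = 2208.0601·4294.1809/30790.9021 = 307.941920.
Predictive variance for one new observation = σₙ² + σ² = 2208.0601·4294.1809/30790.9021 + 4294.1809 = σ²·(σ₀² + 30790.9021)/30790.9021 = 4294.1809·32998.9622/30790.9021 = 4602.122820; SD = √(4294.1809·32998.9622/30790.9021) = 67.8389.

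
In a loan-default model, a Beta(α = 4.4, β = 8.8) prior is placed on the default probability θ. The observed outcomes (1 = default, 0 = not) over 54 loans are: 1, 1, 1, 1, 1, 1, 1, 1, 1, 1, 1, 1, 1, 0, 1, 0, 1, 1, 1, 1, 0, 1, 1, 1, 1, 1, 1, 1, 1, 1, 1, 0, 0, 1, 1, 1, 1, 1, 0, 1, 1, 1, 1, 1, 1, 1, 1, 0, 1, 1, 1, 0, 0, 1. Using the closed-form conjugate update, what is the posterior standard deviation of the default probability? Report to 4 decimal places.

0.0534

The Beta prior is conjugate to a Binomial/Bernoulli likelihood; the update adds successes to α and failures to β.
Posterior: Beta(α+k, β+n−k) = Beta(4.4+45, 8.8+9) = Beta(49.4, 17.8).
Var = αβ/((α+β)²(α+β+1)) = 49.4·17.8/(67.2²·68.2) = 0.00285512; SD = √0.00285512 = 0.0534.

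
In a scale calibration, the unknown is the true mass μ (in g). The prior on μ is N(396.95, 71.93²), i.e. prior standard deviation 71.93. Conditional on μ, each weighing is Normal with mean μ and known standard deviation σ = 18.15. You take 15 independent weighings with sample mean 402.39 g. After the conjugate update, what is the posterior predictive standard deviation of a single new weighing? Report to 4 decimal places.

For Normal data with known variance σ², a Normal(μ₀, σ₀²) prior on μ is conjugate. Posterior precision = 1/σ₀² + n/σ²; posterior mean is the precision-weighted average of μ₀ and x̄.
σ₀² = 71.93² = 5173.9249, σ² = 18.15² = 329.4225; σ² + n·σ₀² = 329.4225 + 15·5173.9249 = 77938.296.
Posterior precision = 1/σ₀² + n/σ² = 1/5173.9249 + 15/329.4225 = (σ² + n·σ₀²)/(σ₀²σ²) = 77938.296/(5173.9249·329.4225); posterior variance σₙ² = σ₀²σ²/(σ² + n·σ₀²) = 5173.9249·329.4225/77938.296 = 21.868675.
Predictive variance for one new observation = σₙ² + σ² = 5173.9249·329.4225/77938.296 + 329.4225 = σ²·(σ₀² + 77938.296)/77938.296 = 329.4225·83112.2209/77938.296 = 351.291175; SD = √(329.4225·83112.2209/77938.296) = 18.7428.

18.7428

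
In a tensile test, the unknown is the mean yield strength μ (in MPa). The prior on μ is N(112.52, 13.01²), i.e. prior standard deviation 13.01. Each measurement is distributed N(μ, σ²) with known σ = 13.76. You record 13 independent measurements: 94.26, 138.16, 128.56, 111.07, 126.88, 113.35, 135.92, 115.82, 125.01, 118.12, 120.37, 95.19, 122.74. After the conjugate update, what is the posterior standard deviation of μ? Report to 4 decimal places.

For Normal data with known variance σ², a Normal(μ₀, σ₀²) prior on μ is conjugate. Posterior precision = 1/σ₀² + n/σ²; posterior mean is the precision-weighted average of μ₀ and x̄.
σ₀² = 13.01² = 169.2601, σ² = 13.76² = 189.3376; σ² + n·σ₀² = 189.3376 + 13·169.2601 = 2389.7189.
Posterior precision = 1/σ₀² + n/σ² = 1/169.2601 + 13/189.3376 = (σ² + n·σ₀²)/(σ₀²σ²) = 2389.7189/(169.2601·189.3376); posterior variance σₙ² = σ₀²σ²/(σ² + n·σ₀²) = 169.2601·189.3376/2389.7189 = 13.410490.
Posterior SD = √σₙ² = √(169.2601·189.3376/2389.7189) = 3.6620.

3.6620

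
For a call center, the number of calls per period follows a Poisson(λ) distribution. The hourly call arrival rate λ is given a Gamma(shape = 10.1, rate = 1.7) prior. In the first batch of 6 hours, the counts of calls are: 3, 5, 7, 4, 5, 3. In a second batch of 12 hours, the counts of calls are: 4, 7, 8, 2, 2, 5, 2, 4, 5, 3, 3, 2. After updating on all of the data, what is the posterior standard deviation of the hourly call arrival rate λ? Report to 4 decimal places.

0.4655

With a Gamma(shape α, rate β) prior, the Poisson likelihood is conjugate: the posterior is Gamma(α + ΣXᵢ, β + n).
Batch 1: sum of counts S = 27 over n = 6 hours.
After batch 1: Gamma(α+S, β+n) = Gamma(10.1+27, 1.7+6) = Gamma(37.1, 7.7).
Batch 2: sum of counts S = 47 over n = 12 hours.
After batch 2: Gamma(α+S, β+n) = Gamma(37.1+47, 7.7+12) = Gamma(84.1, 19.7).
SD = √α/β = √84.1/19.7 = 0.4655.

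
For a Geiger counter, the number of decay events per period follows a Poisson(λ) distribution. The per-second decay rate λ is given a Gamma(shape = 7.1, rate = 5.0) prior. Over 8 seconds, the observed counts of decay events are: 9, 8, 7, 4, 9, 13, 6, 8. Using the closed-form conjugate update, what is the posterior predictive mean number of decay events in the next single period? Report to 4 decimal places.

5.4692

With a Gamma(shape α, rate β) prior, the Poisson likelihood is conjugate: the posterior is Gamma(α + ΣXᵢ, β + n).
Sum of counts S = 64 over n = 8 seconds.
Posterior: Gamma(α+S, β+n) = Gamma(7.1+64, 5.0+8) = Gamma(71.1, 13.0).
The predictive distribution for one future period is NegBinom with mean α/β = 5.4692.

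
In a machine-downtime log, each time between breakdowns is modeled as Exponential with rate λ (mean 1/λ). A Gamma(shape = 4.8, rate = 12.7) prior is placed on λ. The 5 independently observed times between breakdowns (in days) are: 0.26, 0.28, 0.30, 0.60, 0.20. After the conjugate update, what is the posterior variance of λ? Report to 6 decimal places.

0.047657

With a Gamma(shape α, rate β) prior on the exponential rate λ, the posterior after n observations with total T = Σxᵢ is Gamma(α+n, β+T).
Sum of observations T = 1.64 days; n = 5.
Posterior: Gamma(4.8+5, 12.7+1.64) = Gamma(9.8, 14.34).
Var = α/β² = 0.047657.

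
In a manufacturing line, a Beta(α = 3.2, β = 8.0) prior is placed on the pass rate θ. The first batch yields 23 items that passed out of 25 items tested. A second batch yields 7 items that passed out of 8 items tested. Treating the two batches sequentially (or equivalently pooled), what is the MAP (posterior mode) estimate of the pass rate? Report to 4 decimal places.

0.7630

The Beta prior is conjugate to a Binomial/Bernoulli likelihood; the update adds successes to α and failures to β.
After batch 1: Beta(3.2+23, 8.0+2) = Beta(26.2, 10.0).
After batch 2: Beta(26.2+7, 10.0+1) = Beta(33.2, 11.0).
Mode of Beta(a,b) for a,b>1 is (a−1)/(a+b−2) = 32.2/42.2 = 0.7630.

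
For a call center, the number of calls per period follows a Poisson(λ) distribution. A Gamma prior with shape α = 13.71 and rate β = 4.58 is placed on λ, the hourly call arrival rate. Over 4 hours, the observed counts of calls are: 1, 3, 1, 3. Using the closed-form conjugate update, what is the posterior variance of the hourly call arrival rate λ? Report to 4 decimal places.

0.2949

With a Gamma(shape α, rate β) prior, the Poisson likelihood is conjugate: the posterior is Gamma(α + ΣXᵢ, β + n).
Sum of counts S = 8 over n = 4 hours.
Posterior: Gamma(α+S, β+n) = Gamma(13.71+8, 4.58+4) = Gamma(21.71, 8.58).
Var = α/β² = 21.71/8.58² = 0.2949.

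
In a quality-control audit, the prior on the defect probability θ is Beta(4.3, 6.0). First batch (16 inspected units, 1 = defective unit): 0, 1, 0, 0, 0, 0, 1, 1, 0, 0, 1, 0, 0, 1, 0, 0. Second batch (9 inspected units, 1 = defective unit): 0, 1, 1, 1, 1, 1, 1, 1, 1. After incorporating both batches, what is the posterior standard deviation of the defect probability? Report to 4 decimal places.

The Beta prior is conjugate to a Binomial/Bernoulli likelihood; the update adds successes to α and failures to β.
After batch 1: Beta(4.3+5, 6.0+11) = Beta(9.3, 17.0).
After batch 2: Beta(9.3+8, 17.0+1) = Beta(17.3, 18.0).
Var = αβ/((α+β)²(α+β+1)) = 17.3·18.0/(35.3²·36.3) = 0.00688434; SD = √0.00688434 = 0.0830.

0.0830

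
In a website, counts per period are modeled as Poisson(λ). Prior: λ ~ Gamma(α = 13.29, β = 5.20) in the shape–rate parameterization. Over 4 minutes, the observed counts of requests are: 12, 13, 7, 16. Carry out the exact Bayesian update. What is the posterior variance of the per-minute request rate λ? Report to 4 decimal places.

0.7241

With a Gamma(shape α, rate β) prior, the Poisson likelihood is conjugate: the posterior is Gamma(α + ΣXᵢ, β + n).
Sum of counts S = 48 over n = 4 minutes.
Posterior: Gamma(α+S, β+n) = Gamma(13.29+48, 5.20+4) = Gamma(61.29, 9.20).
Var = α/β² = 61.29/9.20² = 0.7241.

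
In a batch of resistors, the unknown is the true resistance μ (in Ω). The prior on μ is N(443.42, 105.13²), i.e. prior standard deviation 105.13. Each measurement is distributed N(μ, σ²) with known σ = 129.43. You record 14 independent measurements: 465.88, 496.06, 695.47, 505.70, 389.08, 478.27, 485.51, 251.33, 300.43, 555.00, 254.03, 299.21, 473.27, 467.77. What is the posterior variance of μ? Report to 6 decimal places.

1079.687825

For Normal data with known variance σ², a Normal(μ₀, σ₀²) prior on μ is conjugate. Posterior precision = 1/σ₀² + n/σ²; posterior mean is the precision-weighted average of μ₀ and x̄.
σ₀² = 105.13² = 11052.3169, σ² = 129.43² = 16752.1249; σ² + n·σ₀² = 16752.1249 + 14·11052.3169 = 171484.5615.
Posterior precision = 1/σ₀² + n/σ² = 1/11052.3169 + 14/16752.1249 = (σ² + n·σ₀²)/(σ₀²σ²) = 171484.5615/(11052.3169·16752.1249); posterior variance σₙ² = σ₀²σ²/(σ² + n·σ₀²) = 11052.3169·16752.1249/171484.5615 = 1079.687825.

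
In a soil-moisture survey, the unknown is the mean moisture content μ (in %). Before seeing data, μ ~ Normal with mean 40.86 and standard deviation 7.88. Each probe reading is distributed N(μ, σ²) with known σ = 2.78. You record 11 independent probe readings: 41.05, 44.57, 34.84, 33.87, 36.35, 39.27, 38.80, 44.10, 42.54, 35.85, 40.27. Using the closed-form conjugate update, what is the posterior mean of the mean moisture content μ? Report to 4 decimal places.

39.2464

For Normal data with known variance σ², a Normal(μ₀, σ₀²) prior on μ is conjugate. Posterior precision = 1/σ₀² + n/σ²; posterior mean is the precision-weighted average of μ₀ and x̄.
Σxᵢ = 41.05 + 44.57 + 34.84 + 33.87 + 36.35 + 39.27 + 38.80 + 44.10 + 42.54 + 35.85 + 40.27 = 431.51, so n·x̄ = 431.51.
σ₀² = 7.88² = 62.0944, σ² = 2.78² = 7.7284; σ² + n·σ₀² = 7.7284 + 11·62.0944 = 690.7668.
Posterior mean = (μ₀/σ₀² + n·x̄/σ²)/(1/σ₀² + n/σ²) = (σ²·μ₀ + σ₀²·n·x̄)/(σ² + n·σ₀²) = (7.7284·40.86 + 62.0944·431.51)/690.7668 = 27110.136968/690.7668 = 39.2464.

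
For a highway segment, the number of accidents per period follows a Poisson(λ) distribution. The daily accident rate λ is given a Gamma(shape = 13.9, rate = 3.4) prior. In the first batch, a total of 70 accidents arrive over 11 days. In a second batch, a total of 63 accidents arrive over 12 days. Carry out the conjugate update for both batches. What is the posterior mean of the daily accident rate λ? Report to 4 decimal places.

5.5644

With a Gamma(shape α, rate β) prior, the Poisson likelihood is conjugate: the posterior is Gamma(α + ΣXᵢ, β + n).
After batch 1: Gamma(α+S, β+n) = Gamma(13.9+70, 3.4+11) = Gamma(83.9, 14.4).
After batch 2: Gamma(α+S, β+n) = Gamma(83.9+63, 14.4+12) = Gamma(146.9, 26.4).
Posterior mean = α/β = 146.9/26.4 = 5.5644.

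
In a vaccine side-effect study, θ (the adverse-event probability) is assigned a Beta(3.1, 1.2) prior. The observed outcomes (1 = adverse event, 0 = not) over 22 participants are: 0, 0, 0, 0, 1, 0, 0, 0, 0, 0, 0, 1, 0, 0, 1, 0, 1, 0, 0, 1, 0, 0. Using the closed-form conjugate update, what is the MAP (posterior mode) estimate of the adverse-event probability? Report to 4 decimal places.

The Beta prior is conjugate to a Binomial/Bernoulli likelihood; the update adds successes to α and failures to β.
Posterior: Beta(α+k, β+n−k) = Beta(3.1+5, 1.2+17) = Beta(8.1, 18.2).
Mode of Beta(a,b) for a,b>1 is (a−1)/(a+b−2) = 7.1/24.3 = 0.2922.

0.2922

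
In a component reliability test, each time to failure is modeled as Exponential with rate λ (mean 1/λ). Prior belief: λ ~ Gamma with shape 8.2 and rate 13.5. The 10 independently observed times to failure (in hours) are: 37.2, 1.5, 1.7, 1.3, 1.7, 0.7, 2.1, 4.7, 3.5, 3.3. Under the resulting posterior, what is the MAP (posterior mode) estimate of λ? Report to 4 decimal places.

0.2416

With a Gamma(shape α, rate β) prior on the exponential rate λ, the posterior after n observations with total T = Σxᵢ is Gamma(α+n, β+T).
Sum of observations T = 57.7 hours; n = 10.
Posterior: Gamma(8.2+10, 13.5+57.7) = Gamma(18.2, 71.2).
Mode = (α−1)/β = 0.2416.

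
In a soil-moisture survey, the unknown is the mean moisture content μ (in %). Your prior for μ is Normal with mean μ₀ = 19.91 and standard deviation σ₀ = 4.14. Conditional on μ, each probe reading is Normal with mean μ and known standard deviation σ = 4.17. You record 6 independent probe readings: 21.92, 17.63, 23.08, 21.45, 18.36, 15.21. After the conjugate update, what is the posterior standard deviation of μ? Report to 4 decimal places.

1.5745

For Normal data with known variance σ², a Normal(μ₀, σ₀²) prior on μ is conjugate. Posterior precision = 1/σ₀² + n/σ²; posterior mean is the precision-weighted average of μ₀ and x̄.
σ₀² = 4.14² = 17.1396, σ² = 4.17² = 17.3889; σ² + n·σ₀² = 17.3889 + 6·17.1396 = 120.2265.
Posterior precision = 1/σ₀² + n/σ² = 1/17.1396 + 6/17.3889 = (σ² + n·σ₀²)/(σ₀²σ²) = 120.2265/(17.1396·17.3889); posterior variance σₙ² = σ₀²σ²/(σ² + n·σ₀²) = 17.1396·17.3889/120.2265 = 2.478978.
Posterior SD = √σₙ² = √(17.1396·17.3889/120.2265) = 1.5745.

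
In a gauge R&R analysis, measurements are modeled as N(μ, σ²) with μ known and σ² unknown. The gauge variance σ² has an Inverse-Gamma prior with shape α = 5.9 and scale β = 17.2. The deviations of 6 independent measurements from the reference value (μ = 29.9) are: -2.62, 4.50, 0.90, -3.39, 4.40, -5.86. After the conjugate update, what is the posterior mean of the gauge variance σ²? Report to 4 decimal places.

With known mean μ and an Inverse-Gamma(α, β) prior on σ², the Normal likelihood is conjugate: posterior is Inv-Gamma(α + n/2, β + Σ(xᵢ−μ)²/2).
Σ(xᵢ−μ)² = (-2.62)² + (4.50)² + (0.90)² + (-3.39)² + (4.40)² + (-5.86)² = 93.1161.
Posterior: Inv-Gamma(5.9 + 6/2, 17.2 + 93.1161/2) = Inv-Gamma(8.90, 63.75805).
E[σ²|data] = β/(α−1) = 63.75805/7.90 = 8.0706.

8.0706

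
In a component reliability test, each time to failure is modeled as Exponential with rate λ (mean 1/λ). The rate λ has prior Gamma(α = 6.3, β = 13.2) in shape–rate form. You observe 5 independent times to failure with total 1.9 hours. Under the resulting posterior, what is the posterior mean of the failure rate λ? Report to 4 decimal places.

0.7483

With a Gamma(shape α, rate β) prior on the exponential rate λ, the posterior after n observations with total T = Σxᵢ is Gamma(α+n, β+T).
Posterior: Gamma(6.3+5, 13.2+1.9) = Gamma(11.3, 15.1).
Posterior mean of λ = α/β = 11.3/15.1 = 0.7483.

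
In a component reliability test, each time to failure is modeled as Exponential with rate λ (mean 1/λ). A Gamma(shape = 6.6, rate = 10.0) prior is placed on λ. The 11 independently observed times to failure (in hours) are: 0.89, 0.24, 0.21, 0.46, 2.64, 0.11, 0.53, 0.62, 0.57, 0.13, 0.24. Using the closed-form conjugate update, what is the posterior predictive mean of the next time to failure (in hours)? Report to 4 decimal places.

With a Gamma(shape α, rate β) prior on the exponential rate λ, the posterior after n observations with total T = Σxᵢ is Gamma(α+n, β+T).
Sum of observations T = 6.64 hours; n = 11.
Posterior: Gamma(6.6+11, 10.0+6.64) = Gamma(17.6, 16.64).
The predictive distribution for the next observation is Lomax; its mean is β/(α−1) = 16.64/16.6 = 1.0024.

1.0024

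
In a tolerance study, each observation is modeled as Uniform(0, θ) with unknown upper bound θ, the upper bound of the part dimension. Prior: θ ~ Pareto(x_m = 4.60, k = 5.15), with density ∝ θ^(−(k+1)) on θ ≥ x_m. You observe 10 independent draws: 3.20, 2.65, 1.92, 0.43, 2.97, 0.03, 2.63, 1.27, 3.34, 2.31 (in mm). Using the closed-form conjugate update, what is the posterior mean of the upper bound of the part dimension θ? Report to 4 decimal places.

4.9251

A Pareto(scale x_m, shape k) prior on the upper bound θ of Uniform(0, θ) is conjugate: posterior is Pareto(max(x_m, max xᵢ), k + n).
Sample maximum = 3.34; prior scale x_m = 4.60 → posterior scale = max = 4.60.
Posterior shape = 5.15 + 10 = 15.15.
E[θ|data] = k·x_m/(k−1) = 15.15·4.60/14.15 = 4.9251.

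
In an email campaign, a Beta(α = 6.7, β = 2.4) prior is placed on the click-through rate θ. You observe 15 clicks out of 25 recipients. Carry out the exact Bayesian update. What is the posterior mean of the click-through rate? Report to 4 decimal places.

The Beta prior is conjugate to a Binomial/Bernoulli likelihood; the update adds successes to α and failures to β.
Posterior: Beta(α+k, β+n−k) = Beta(6.7+15, 2.4+10) = Beta(21.7, 12.4).
Posterior mean = α/(α+β) = 21.7/34.1 = 0.6364.

0.6364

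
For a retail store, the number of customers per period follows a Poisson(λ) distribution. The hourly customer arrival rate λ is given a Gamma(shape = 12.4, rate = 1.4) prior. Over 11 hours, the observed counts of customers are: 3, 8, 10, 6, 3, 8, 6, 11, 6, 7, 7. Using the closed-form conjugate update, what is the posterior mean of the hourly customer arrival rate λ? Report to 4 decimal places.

With a Gamma(shape α, rate β) prior, the Poisson likelihood is conjugate: the posterior is Gamma(α + ΣXᵢ, β + n).
Sum of counts S = 75 over n = 11 hours.
Posterior: Gamma(α+S, β+n) = Gamma(12.4+75, 1.4+11) = Gamma(87.4, 12.4).
Posterior mean = α/β = 87.4/12.4 = 7.0484.

7.0484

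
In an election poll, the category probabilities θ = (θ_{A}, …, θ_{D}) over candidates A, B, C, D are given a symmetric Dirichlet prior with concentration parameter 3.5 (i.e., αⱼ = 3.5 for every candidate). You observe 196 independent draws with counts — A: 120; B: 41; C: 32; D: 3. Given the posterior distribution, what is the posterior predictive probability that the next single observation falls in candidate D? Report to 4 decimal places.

0.0310

The Dirichlet prior is conjugate to the Multinomial likelihood: each posterior αⱼ = prior αⱼ + observed count nⱼ.
Posterior concentration: (123.5, 44.5, 35.5, 6.5), total = 210.0.
P(next = D | data) = α_{D}/Σα = 0.0310.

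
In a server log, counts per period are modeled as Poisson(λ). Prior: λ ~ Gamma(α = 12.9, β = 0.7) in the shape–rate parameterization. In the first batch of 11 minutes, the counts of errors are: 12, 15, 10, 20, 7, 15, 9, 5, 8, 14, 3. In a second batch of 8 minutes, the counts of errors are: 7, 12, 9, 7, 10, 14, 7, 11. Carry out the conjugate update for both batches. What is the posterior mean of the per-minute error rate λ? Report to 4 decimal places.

With a Gamma(shape α, rate β) prior, the Poisson likelihood is conjugate: the posterior is Gamma(α + ΣXᵢ, β + n).
Batch 1: sum of counts S = 118 over n = 11 minutes.
After batch 1: Gamma(α+S, β+n) = Gamma(12.9+118, 0.7+11) = Gamma(130.9, 11.7).
Batch 2: sum of counts S = 77 over n = 8 minutes.
After batch 2: Gamma(α+S, β+n) = Gamma(130.9+77, 11.7+8) = Gamma(207.9, 19.7).
Posterior mean = α/β = 207.9/19.7 = 10.5533.

10.5533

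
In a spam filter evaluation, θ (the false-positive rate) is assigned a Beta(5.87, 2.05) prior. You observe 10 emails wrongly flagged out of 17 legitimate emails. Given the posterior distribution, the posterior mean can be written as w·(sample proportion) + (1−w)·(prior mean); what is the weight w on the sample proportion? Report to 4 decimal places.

0.6822

The Beta prior is conjugate to a Binomial/Bernoulli likelihood; the update adds successes to α and failures to β.
Posterior mean = (α₀+k)/(α₀+β₀+n) = [n/(α₀+β₀+n)]·(k/n) + [(α₀+β₀)/(α₀+β₀+n)]·α₀/(α₀+β₀), so only n and the prior enter the weight.
The weight on the data is w = n/(α₀+β₀+n) = 17/(5.87+2.05+17) = 17/24.92 = 0.6822.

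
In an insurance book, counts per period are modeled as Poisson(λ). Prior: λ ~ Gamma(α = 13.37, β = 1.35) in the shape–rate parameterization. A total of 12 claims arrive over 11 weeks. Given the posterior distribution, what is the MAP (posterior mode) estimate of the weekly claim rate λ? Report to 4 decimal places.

1.9733

With a Gamma(shape α, rate β) prior, the Poisson likelihood is conjugate: the posterior is Gamma(α + ΣXᵢ, β + n).
Posterior: Gamma(α+S, β+n) = Gamma(13.37+12, 1.35+11) = Gamma(25.37, 12.35).
Mode of Gamma(α,β) for α≥1 is (α−1)/β = 24.37/12.35 = 1.9733.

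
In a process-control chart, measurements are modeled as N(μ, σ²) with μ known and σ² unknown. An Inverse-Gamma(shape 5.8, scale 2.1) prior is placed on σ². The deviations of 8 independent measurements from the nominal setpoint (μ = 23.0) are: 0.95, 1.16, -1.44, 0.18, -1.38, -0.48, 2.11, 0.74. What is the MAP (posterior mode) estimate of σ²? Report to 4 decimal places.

With known mean μ and an Inverse-Gamma(α, β) prior on σ², the Normal likelihood is conjugate: posterior is Inv-Gamma(α + n/2, β + Σ(xᵢ−μ)²/2).
Σ(xᵢ−μ)² = (0.95)² + (1.16)² + (-1.44)² + (0.18)² + (-1.38)² + (-0.48)² + (2.11)² + (0.74)² = 11.4886.
Posterior: Inv-Gamma(5.8 + 8/2, 2.1 + 11.4886/2) = Inv-Gamma(9.80, 7.84430).
Mode = β/(α+1) = 7.84430/10.80 = 0.7263.

0.7263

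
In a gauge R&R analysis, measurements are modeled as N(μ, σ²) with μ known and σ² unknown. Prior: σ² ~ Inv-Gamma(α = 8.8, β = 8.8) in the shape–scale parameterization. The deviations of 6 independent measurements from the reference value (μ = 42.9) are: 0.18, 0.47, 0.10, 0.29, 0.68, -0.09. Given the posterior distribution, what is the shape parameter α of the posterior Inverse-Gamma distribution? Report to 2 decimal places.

With known mean μ and an Inverse-Gamma(α, β) prior on σ², the Normal likelihood is conjugate: posterior is Inv-Gamma(α + n/2, β + Σ(xᵢ−μ)²/2).
Σ(xᵢ−μ)² = (0.18)² + (0.47)² + (0.10)² + (0.29)² + (0.68)² + (-0.09)² = 0.8179.
Posterior: Inv-Gamma(8.8 + 6/2, 8.8 + 0.8179/2) = Inv-Gamma(11.80, 9.20895).
Posterior α = 11.80.

11.80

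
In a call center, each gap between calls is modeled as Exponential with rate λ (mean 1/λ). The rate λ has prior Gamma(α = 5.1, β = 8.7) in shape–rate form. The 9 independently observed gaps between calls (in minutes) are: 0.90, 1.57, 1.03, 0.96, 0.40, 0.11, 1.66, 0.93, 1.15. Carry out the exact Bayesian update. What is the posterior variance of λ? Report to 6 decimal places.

0.046518

With a Gamma(shape α, rate β) prior on the exponential rate λ, the posterior after n observations with total T = Σxᵢ is Gamma(α+n, β+T).
Sum of observations T = 8.71 minutes; n = 9.
Posterior: Gamma(5.1+9, 8.7+8.71) = Gamma(14.1, 17.41).
Var = α/β² = 0.046518.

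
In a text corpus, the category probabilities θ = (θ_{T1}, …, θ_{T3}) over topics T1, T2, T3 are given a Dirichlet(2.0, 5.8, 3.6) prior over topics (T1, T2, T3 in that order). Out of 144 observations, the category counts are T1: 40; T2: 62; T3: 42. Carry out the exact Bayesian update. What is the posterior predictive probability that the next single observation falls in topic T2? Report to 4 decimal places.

0.4363

The Dirichlet prior is conjugate to the Multinomial likelihood: each posterior αⱼ = prior αⱼ + observed count nⱼ.
Posterior concentration: (42.0, 67.8, 45.6), total = 155.4.
P(next = T2 | data) = α_{T2}/Σα = 0.4363.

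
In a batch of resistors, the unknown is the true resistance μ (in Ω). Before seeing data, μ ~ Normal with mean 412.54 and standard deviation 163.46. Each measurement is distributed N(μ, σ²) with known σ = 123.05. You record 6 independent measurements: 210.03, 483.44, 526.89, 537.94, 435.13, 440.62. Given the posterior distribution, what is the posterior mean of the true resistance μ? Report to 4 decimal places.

436.7242

For Normal data with known variance σ², a Normal(μ₀, σ₀²) prior on μ is conjugate. Posterior precision = 1/σ₀² + n/σ²; posterior mean is the precision-weighted average of μ₀ and x̄.
Σxᵢ = 210.03 + 483.44 + 526.89 + 537.94 + 435.13 + 440.62 = 2634.05, so n·x̄ = 2634.05.
σ₀² = 163.46² = 26719.1716, σ² = 123.05² = 15141.3025; σ² + n·σ₀² = 15141.3025 + 6·26719.1716 = 175456.3321.
Posterior mean = (μ₀/σ₀² + n·x̄/σ²)/(1/σ₀² + n/σ²) = (σ²·μ₀ + σ₀²·n·x̄)/(σ² + n·σ₀²) = (15141.3025·412.54 + 26719.1716·2634.05)/175456.3321 = 76626026.88633/175456.3321 = 436.7242.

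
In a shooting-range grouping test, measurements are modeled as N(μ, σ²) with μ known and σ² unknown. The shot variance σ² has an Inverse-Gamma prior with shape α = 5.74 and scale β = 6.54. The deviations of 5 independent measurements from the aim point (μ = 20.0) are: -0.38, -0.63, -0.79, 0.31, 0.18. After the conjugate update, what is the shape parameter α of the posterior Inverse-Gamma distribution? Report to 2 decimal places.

With known mean μ and an Inverse-Gamma(α, β) prior on σ², the Normal likelihood is conjugate: posterior is Inv-Gamma(α + n/2, β + Σ(xᵢ−μ)²/2).
Σ(xᵢ−μ)² = (-0.38)² + (-0.63)² + (-0.79)² + (0.31)² + (0.18)² = 1.2939.
Posterior: Inv-Gamma(5.74 + 5/2, 6.54 + 1.2939/2) = Inv-Gamma(8.24, 7.18695).
Posterior α = 8.24.

8.24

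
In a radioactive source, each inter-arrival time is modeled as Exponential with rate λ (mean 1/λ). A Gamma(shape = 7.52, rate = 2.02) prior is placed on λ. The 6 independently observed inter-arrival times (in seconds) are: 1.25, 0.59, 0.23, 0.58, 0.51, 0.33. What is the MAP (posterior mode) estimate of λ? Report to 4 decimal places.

2.2722

With a Gamma(shape α, rate β) prior on the exponential rate λ, the posterior after n observations with total T = Σxᵢ is Gamma(α+n, β+T).
Sum of observations T = 3.49 seconds; n = 6.
Posterior: Gamma(7.52+6, 2.02+3.49) = Gamma(13.52, 5.51).
Mode = (α−1)/β = 2.2722.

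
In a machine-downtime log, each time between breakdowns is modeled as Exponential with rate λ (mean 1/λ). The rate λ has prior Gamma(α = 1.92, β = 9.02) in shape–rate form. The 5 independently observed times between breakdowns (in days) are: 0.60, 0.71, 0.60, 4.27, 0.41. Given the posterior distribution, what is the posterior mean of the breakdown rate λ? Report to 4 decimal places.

With a Gamma(shape α, rate β) prior on the exponential rate λ, the posterior after n observations with total T = Σxᵢ is Gamma(α+n, β+T).
Sum of observations T = 6.59 days; n = 5.
Posterior: Gamma(1.92+5, 9.02+6.59) = Gamma(6.92, 15.61).
Posterior mean of λ = α/β = 6.92/15.61 = 0.4433.

0.4433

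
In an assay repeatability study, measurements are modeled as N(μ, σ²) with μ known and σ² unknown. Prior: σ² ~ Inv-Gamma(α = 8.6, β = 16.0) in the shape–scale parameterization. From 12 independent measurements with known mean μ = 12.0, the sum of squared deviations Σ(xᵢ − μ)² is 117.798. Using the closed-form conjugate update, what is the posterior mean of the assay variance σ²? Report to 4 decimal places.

5.5073

With known mean μ and an Inverse-Gamma(α, β) prior on σ², the Normal likelihood is conjugate: posterior is Inv-Gamma(α + n/2, β + Σ(xᵢ−μ)²/2).
Posterior: Inv-Gamma(8.6 + 12/2, 16.0 + 117.798/2) = Inv-Gamma(14.60, 74.8990).
E[σ²|data] = β/(α−1) = 74.8990/13.60 = 5.5073.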